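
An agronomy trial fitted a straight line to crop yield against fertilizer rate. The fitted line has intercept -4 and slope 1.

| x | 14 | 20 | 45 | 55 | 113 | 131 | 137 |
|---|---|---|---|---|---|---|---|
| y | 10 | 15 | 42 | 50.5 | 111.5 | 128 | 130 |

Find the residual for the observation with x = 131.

ŷ = -4 + 131 = 127
r = 128 − 127 = 1

r = 1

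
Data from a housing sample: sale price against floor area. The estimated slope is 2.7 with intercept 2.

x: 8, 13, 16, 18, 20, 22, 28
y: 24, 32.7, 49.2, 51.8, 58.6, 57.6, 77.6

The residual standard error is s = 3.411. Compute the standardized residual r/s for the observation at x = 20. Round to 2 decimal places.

ŷ = 2 + 2.7·20 = 56
r = 58.6 − 56 = 2.6
r/s = 2.6 / 3.411 = 0.76

0.76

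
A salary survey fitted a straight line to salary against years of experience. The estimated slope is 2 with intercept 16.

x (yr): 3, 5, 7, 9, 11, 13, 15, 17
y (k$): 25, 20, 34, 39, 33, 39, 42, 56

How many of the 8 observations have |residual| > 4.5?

4

x=3: ŷ = 16 + 2·3 = 22; e = 25 − 22 = 3
x=5: ŷ = 16 + 2·5 = 26; e = 20 − 26 = -6
x=7: ŷ = 16 + 2·7 = 30; e = 34 − 30 = 4
x=9: ŷ = 16 + 2·9 = 34; e = 39 − 34 = 5
x=11: ŷ = 16 + 2·11 = 38; e = 33 − 38 = -5
x=13: ŷ = 16 + 2·13 = 42; e = 39 − 42 = -3
x=15: ŷ = 16 + 2·15 = 46; e = 42 − 46 = -4
x=17: ŷ = 16 + 2·17 = 50; e = 56 − 50 = 6
|e| > 4.5: x=5 (|e|=6), x=9 (|e|=5), x=11 (|e|=5), x=17 (|e|=6) → 4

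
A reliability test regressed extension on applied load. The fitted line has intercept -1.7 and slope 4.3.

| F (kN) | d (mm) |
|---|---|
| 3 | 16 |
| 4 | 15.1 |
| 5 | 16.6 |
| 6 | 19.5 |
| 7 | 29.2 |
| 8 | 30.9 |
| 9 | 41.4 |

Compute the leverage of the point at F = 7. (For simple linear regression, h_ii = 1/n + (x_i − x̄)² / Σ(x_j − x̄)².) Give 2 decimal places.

F̄ = (3 + 4 + 5 + 6 + 7 + 8 + 9)/7 = 6
Σ(F − F̄)² = 9 + 4 + 1 + 0 + 1 + 4 + 9 = 28
h = 1/7 + (1)²/28 = 0.142857 + 0.0357143 = 0.18

h = 0.18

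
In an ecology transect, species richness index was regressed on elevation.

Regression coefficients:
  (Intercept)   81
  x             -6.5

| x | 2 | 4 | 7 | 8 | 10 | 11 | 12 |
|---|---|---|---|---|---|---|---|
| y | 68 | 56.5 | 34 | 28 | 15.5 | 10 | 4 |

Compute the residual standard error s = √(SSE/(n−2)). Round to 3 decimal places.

s = 1.183

x=2: ŷ = 81 − 6.5·2 = 68; r = 68 − 68 = 0
x=4: ŷ = 81 − 6.5·4 = 55; r = 56.5 − 55 = 1.5
x=7: ŷ = 81 − 6.5·7 = 35.5; r = 34 − 35.5 = -1.5
x=8: ŷ = 81 − 6.5·8 = 29; r = 28 − 29 = -1
x=10: ŷ = 81 − 6.5·10 = 16; r = 15.5 − 16 = -0.5
x=11: ŷ = 81 − 6.5·11 = 9.5; r = 10 − 9.5 = 0.5
x=12: ŷ = 81 − 6.5·12 = 3; r = 4 − 3 = 1
SSE = 0 + 2.25 + 2.25 + 1 + 0.25 + 0.25 + 1 = 7
s = √(7/5) = √1.4 ≈ 1.183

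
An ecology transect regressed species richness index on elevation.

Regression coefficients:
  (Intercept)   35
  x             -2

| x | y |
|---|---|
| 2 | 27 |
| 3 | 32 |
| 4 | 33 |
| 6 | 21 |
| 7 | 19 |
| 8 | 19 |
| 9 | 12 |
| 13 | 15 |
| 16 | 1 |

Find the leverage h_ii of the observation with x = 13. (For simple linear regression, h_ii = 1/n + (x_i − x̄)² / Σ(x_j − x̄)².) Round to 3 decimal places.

x̄ = (2 + 3 + 4 + 6 + 7 + 8 + 9 + 13 + 16)/9 = 7.55556
Σ(x − x̄)² = 30.8642 + 20.7531 + 12.642 + 2.41975 + 0.308642 + 0.197531 + 2.08642 + 29.642 + 71.3086 = 170.222
h = 1/9 + (5.44444)²/170.222 = 0.111111 + 0.174137 = 0.285

h = 0.285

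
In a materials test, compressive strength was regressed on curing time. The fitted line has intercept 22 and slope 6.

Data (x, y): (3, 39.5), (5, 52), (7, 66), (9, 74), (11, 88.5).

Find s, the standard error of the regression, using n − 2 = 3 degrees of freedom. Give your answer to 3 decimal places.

s = 1.683

x=3: ŷ = 22 + 6·3 = 40; e = 39.5 − 40 = -0.5
x=5: ŷ = 22 + 6·5 = 52; e = 52 − 52 = 0
x=7: ŷ = 22 + 6·7 = 64; e = 66 − 64 = 2
x=9: ŷ = 22 + 6·9 = 76; e = 74 − 76 = -2
x=11: ŷ = 22 + 6·11 = 88; e = 88.5 − 88 = 0.5
SSE = 0.25 + 0 + 4 + 4 + 0.25 = 8.5
s = √(8.5/3) = √2.83333 ≈ 1.683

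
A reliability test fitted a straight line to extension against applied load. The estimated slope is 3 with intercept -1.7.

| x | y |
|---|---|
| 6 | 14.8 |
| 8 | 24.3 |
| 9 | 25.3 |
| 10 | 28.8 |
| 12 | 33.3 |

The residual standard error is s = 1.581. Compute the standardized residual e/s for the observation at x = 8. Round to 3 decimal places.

ŷ = -1.7 + 3·8 = 22.3
e = 24.3 − 22.3 = 2
e/s = 2 / 1.581 = 1.265

1.265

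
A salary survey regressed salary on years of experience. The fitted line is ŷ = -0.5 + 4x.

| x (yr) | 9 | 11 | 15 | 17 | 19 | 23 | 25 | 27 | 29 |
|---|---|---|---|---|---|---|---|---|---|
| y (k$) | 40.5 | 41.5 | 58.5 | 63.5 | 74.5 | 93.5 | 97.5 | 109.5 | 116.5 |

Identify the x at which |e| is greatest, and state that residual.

x=9: ŷ = -0.5 + 4·9 = 35.5; e = 40.5 − 35.5 = 5
x=11: ŷ = -0.5 + 4·11 = 43.5; e = 41.5 − 43.5 = -2
x=15: ŷ = -0.5 + 4·15 = 59.5; e = 58.5 − 59.5 = -1
x=17: ŷ = -0.5 + 4·17 = 67.5; e = 63.5 − 67.5 = -4
x=19: ŷ = -0.5 + 4·19 = 75.5; e = 74.5 − 75.5 = -1
x=23: ŷ = -0.5 + 4·23 = 91.5; e = 93.5 − 91.5 = 2
x=25: ŷ = -0.5 + 4·25 = 99.5; e = 97.5 − 99.5 = -2
x=27: ŷ = -0.5 + 4·27 = 107.5; e = 109.5 − 107.5 = 2
x=29: ŷ = -0.5 + 4·29 = 115.5; e = 116.5 − 115.5 = 1
Largest |e| is 5 at x = 9, residual 5.

x = 9, e = 5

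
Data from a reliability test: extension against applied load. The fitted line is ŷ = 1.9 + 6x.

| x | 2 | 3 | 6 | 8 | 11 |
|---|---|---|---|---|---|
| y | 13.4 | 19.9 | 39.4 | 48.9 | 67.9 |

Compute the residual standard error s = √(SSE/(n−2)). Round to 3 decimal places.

s = 1.080

x=2: ŷ = 1.9 + 6·2 = 13.9; r = 13.4 − 13.9 = -0.5
x=3: ŷ = 1.9 + 6·3 = 19.9; r = 19.9 − 19.9 = 0
x=6: ŷ = 1.9 + 6·6 = 37.9; r = 39.4 − 37.9 = 1.5
x=8: ŷ = 1.9 + 6·8 = 49.9; r = 48.9 − 49.9 = -1
x=11: ŷ = 1.9 + 6·11 = 67.9; r = 67.9 − 67.9 = 0
SSE = 0.25 + 0 + 2.25 + 1 + 0 = 3.5
s = √(3.5/3) = √1.16667 ≈ 1.080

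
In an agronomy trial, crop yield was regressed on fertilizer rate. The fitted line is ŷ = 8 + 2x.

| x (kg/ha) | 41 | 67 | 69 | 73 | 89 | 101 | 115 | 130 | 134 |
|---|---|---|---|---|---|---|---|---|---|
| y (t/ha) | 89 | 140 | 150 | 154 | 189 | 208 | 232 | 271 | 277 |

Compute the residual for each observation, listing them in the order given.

x=41: ŷ = 8 + 2·41 = 90; r = 89 − 90 = -1
x=67: ŷ = 8 + 2·67 = 142; r = 140 − 142 = -2
x=69: ŷ = 8 + 2·69 = 146; r = 150 − 146 = 4
x=73: ŷ = 8 + 2·73 = 154; r = 154 − 154 = 0
x=89: ŷ = 8 + 2·89 = 186; r = 189 − 186 = 3
x=101: ŷ = 8 + 2·101 = 210; r = 208 − 210 = -2
x=115: ŷ = 8 + 2·115 = 238; r = 232 − 238 = -6
x=130: ŷ = 8 + 2·130 = 268; r = 271 − 268 = 3
x=134: ŷ = 8 + 2·134 = 276; r = 277 − 276 = 1

-1, -2, 4, 0, 3, -2, -6, 3, 1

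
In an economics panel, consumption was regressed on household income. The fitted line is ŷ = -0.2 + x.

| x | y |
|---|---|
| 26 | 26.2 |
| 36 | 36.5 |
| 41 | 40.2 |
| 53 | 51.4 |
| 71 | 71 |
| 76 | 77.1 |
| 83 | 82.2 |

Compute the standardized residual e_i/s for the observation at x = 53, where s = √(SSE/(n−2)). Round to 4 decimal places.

x=26: ŷ = -0.2 + 26 = 25.8; e = 26.2 − 25.8 = 0.4
x=36: ŷ = -0.2 + 36 = 35.8; e = 36.5 − 35.8 = 0.7
x=41: ŷ = -0.2 + 41 = 40.8; e = 40.2 − 40.8 = -0.6
x=53: ŷ = -0.2 + 53 = 52.8; e = 51.4 − 52.8 = -1.4
x=71: ŷ = -0.2 + 71 = 70.8; e = 71 − 70.8 = 0.2
x=76: ŷ = -0.2 + 76 = 75.8; e = 77.1 − 75.8 = 1.3
x=83: ŷ = -0.2 + 83 = 82.8; e = 82.2 − 82.8 = -0.6
SSE = 0.16 + 0.49 + 0.36 + 1.96 + 0.04 + 1.69 + 0.36 = 5.06
s = √(5.06/5) = 1.00598
e/s = -1.4 / 1.00598 = -1.3917

-1.3917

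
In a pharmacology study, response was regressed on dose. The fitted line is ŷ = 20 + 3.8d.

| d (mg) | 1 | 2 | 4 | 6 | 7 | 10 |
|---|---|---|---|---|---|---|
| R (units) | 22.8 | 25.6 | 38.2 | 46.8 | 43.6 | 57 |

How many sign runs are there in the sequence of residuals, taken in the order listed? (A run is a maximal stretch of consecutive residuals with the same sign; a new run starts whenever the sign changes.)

3 runs

d=1: ŷ = 20 + 3.8·1 = 23.8; e = 22.8 − 23.8 = -1
d=2: ŷ = 20 + 3.8·2 = 27.6; e = 25.6 − 27.6 = -2
d=4: ŷ = 20 + 3.8·4 = 35.2; e = 38.2 − 35.2 = 3
d=6: ŷ = 20 + 3.8·6 = 42.8; e = 46.8 − 42.8 = 4
d=7: ŷ = 20 + 3.8·7 = 46.6; e = 43.6 − 46.6 = -3
d=10: ŷ = 20 + 3.8·10 = 58; e = 57 − 58 = -1
Signs: − − + + − −
Runs: −×2, +×2, −×2 → 3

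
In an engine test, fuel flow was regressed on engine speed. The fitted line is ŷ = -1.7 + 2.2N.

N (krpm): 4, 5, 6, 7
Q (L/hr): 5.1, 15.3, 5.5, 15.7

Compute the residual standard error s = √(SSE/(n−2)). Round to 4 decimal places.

s = 6.3246

N=4: ŷ = -1.7 + 2.2·4 = 7.1; r = 5.1 − 7.1 = -2
N=5: ŷ = -1.7 + 2.2·5 = 9.3; r = 15.3 − 9.3 = 6
N=6: ŷ = -1.7 + 2.2·6 = 11.5; r = 5.5 − 11.5 = -6
N=7: ŷ = -1.7 + 2.2·7 = 13.7; r = 15.7 − 13.7 = 2
SSE = 4 + 36 + 36 + 4 = 80
s = √(80/2) = √40 ≈ 6.3246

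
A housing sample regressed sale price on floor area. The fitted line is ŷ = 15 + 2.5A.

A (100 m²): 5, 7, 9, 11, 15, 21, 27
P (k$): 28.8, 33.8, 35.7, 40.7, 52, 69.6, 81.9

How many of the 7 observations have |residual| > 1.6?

3

A=5: ŷ = 15 + 2.5·5 = 27.5; e = 28.8 − 27.5 = 1.3
A=7: ŷ = 15 + 2.5·7 = 32.5; e = 33.8 − 32.5 = 1.3
A=9: ŷ = 15 + 2.5·9 = 37.5; e = 35.7 − 37.5 = -1.8
A=11: ŷ = 15 + 2.5·11 = 42.5; e = 40.7 − 42.5 = -1.8
A=15: ŷ = 15 + 2.5·15 = 52.5; e = 52 − 52.5 = -0.5
A=21: ŷ = 15 + 2.5·21 = 67.5; e = 69.6 − 67.5 = 2.1
A=27: ŷ = 15 + 2.5·27 = 82.5; e = 81.9 − 82.5 = -0.6
|e| > 1.6: A=9 (|e|=1.8), A=11 (|e|=1.8), A=21 (|e|=2.1) → 3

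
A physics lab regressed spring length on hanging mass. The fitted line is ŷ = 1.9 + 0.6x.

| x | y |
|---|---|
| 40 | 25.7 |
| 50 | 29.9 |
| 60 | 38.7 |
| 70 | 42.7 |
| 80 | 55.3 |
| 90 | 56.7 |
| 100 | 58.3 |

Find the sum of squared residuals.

SSE = 48.88

x=40: ŷ = 1.9 + 0.6·40 = 25.9; e = 25.7 − 25.9 = -0.2
x=50: ŷ = 1.9 + 0.6·50 = 31.9; e = 29.9 − 31.9 = -2
x=60: ŷ = 1.9 + 0.6·60 = 37.9; e = 38.7 − 37.9 = 0.8
x=70: ŷ = 1.9 + 0.6·70 = 43.9; e = 42.7 − 43.9 = -1.2
x=80: ŷ = 1.9 + 0.6·80 = 49.9; e = 55.3 − 49.9 = 5.4
x=90: ŷ = 1.9 + 0.6·90 = 55.9; e = 56.7 − 55.9 = 0.8
x=100: ŷ = 1.9 + 0.6·100 = 61.9; e = 58.3 − 61.9 = -3.6
SSE = 0.04 + 4 + 0.64 + 1.44 + 29.16 + 0.64 + 12.96 = 48.88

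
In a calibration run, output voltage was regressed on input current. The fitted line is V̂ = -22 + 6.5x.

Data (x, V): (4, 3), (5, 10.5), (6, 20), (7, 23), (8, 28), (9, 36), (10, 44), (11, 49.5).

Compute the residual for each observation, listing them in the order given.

x=4: V̂ = -22 + 6.5·4 = 4; r = 3 − 4 = -1
x=5: V̂ = -22 + 6.5·5 = 10.5; r = 10.5 − 10.5 = 0
x=6: V̂ = -22 + 6.5·6 = 17; r = 20 − 17 = 3
x=7: V̂ = -22 + 6.5·7 = 23.5; r = 23 − 23.5 = -0.5
x=8: V̂ = -22 + 6.5·8 = 30; r = 28 − 30 = -2
x=9: V̂ = -22 + 6.5·9 = 36.5; r = 36 − 36.5 = -0.5
x=10: V̂ = -22 + 6.5·10 = 43; r = 44 − 43 = 1
x=11: V̂ = -22 + 6.5·11 = 49.5; r = 49.5 − 49.5 = 0

-1, 0, 3, -0.5, -2, -0.5, 1, 0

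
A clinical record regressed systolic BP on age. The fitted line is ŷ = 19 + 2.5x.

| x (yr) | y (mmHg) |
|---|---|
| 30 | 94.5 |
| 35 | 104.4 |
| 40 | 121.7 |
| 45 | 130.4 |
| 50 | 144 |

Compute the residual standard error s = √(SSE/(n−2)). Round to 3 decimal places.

x=30: ŷ = 19 + 2.5·30 = 94; r = 94.5 − 94 = 0.5
x=35: ŷ = 19 + 2.5·35 = 106.5; r = 104.4 − 106.5 = -2.1
x=40: ŷ = 19 + 2.5·40 = 119; r = 121.7 − 119 = 2.7
x=45: ŷ = 19 + 2.5·45 = 131.5; r = 130.4 − 131.5 = -1.1
x=50: ŷ = 19 + 2.5·50 = 144; r = 144 − 144 = 0
SSE = 0.25 + 4.41 + 7.29 + 1.21 + 0 = 13.16
s = √(13.16/3) = √4.38667 ≈ 2.094

s = 2.094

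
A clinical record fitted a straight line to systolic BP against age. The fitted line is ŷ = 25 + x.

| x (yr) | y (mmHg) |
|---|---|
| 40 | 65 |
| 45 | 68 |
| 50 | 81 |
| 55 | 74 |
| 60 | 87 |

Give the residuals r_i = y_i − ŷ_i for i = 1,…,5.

x=40: ŷ = 25 + 40 = 65; r = 65 − 65 = 0
x=45: ŷ = 25 + 45 = 70; r = 68 − 70 = -2
x=50: ŷ = 25 + 50 = 75; r = 81 − 75 = 6
x=55: ŷ = 25 + 55 = 80; r = 74 − 80 = -6
x=60: ŷ = 25 + 60 = 85; r = 87 − 85 = 2

0, -2, 6, -6, 2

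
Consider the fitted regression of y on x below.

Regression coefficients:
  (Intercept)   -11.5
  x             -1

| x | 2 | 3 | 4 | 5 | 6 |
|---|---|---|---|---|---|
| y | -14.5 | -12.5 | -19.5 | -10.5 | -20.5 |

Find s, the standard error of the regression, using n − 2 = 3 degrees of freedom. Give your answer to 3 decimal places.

x=2: ŷ = -11.5 − 2 = -13.5; e = -14.5 − (-13.5) = -1
x=3: ŷ = -11.5 − 3 = -14.5; e = -12.5 − (-14.5) = 2
x=4: ŷ = -11.5 − 4 = -15.5; e = -19.5 − (-15.5) = -4
x=5: ŷ = -11.5 − 5 = -16.5; e = -10.5 − (-16.5) = 6
x=6: ŷ = -11.5 − 6 = -17.5; e = -20.5 − (-17.5) = -3
SSE = 1 + 4 + 16 + 36 + 9 = 66
s = √(66/3) = √22 ≈ 4.690

s = 4.690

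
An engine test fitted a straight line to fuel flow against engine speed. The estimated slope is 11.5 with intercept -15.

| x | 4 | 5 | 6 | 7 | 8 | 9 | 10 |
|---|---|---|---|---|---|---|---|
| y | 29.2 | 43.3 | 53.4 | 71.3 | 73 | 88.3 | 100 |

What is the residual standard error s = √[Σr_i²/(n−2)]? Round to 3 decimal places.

x=4: ŷ = -15 + 11.5·4 = 31; r = 29.2 − 31 = -1.8
x=5: ŷ = -15 + 11.5·5 = 42.5; r = 43.3 − 42.5 = 0.8
x=6: ŷ = -15 + 11.5·6 = 54; r = 53.4 − 54 = -0.6
x=7: ŷ = -15 + 11.5·7 = 65.5; r = 71.3 − 65.5 = 5.8
x=8: ŷ = -15 + 11.5·8 = 77; r = 73 − 77 = -4
x=9: ŷ = -15 + 11.5·9 = 88.5; r = 88.3 − 88.5 = -0.2
x=10: ŷ = -15 + 11.5·10 = 100; r = 100 − 100 = 0
SSE = 3.24 + 0.64 + 0.36 + 33.64 + 16 + 0.04 + 0 = 53.92
s = √(53.92/5) = √10.784 ≈ 3.284

s = 3.284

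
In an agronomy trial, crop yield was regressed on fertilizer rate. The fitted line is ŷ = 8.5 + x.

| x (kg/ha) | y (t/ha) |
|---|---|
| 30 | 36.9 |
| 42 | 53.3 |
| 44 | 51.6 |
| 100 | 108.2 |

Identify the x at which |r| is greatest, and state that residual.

x = 42, r = 2.8

x=30: ŷ = 8.5 + 30 = 38.5; r = 36.9 − 38.5 = -1.6
x=42: ŷ = 8.5 + 42 = 50.5; r = 53.3 − 50.5 = 2.8
x=44: ŷ = 8.5 + 44 = 52.5; r = 51.6 − 52.5 = -0.9
x=100: ŷ = 8.5 + 100 = 108.5; r = 108.2 − 108.5 = -0.3
Largest |r| is 2.8 at x = 42, residual 2.8.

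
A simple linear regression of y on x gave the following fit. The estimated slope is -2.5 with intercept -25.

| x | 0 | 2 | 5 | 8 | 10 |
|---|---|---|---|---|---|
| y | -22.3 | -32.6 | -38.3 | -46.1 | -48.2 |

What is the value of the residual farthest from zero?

x=0: ŷ = -25 − 2.5·0 = -25; e = -22.3 − (-25) = 2.7
x=2: ŷ = -25 − 2.5·2 = -30; e = -32.6 − (-30) = -2.6
x=5: ŷ = -25 − 2.5·5 = -37.5; e = -38.3 − (-37.5) = -0.8
x=8: ŷ = -25 − 2.5·8 = -45; e = -46.1 − (-45) = -1.1
x=10: ŷ = -25 − 2.5·10 = -50; e = -48.2 − (-50) = 1.8
Largest |e| is 2.7 at x = 0, residual 2.7.

e = 2.7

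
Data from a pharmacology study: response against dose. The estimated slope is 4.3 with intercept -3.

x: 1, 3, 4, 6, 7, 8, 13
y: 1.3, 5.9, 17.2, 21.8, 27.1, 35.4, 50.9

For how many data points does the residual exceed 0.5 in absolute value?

x=1: ŷ = -3 + 4.3·1 = 1.3; e = 1.3 − 1.3 = 0
x=3: ŷ = -3 + 4.3·3 = 9.9; e = 5.9 − 9.9 = -4
x=4: ŷ = -3 + 4.3·4 = 14.2; e = 17.2 − 14.2 = 3
x=6: ŷ = -3 + 4.3·6 = 22.8; e = 21.8 − 22.8 = -1
x=7: ŷ = -3 + 4.3·7 = 27.1; e = 27.1 − 27.1 = 0
x=8: ŷ = -3 + 4.3·8 = 31.4; e = 35.4 − 31.4 = 4
x=13: ŷ = -3 + 4.3·13 = 52.9; e = 50.9 − 52.9 = -2
|e| > 0.5: x=3 (|e|=4), x=4 (|e|=3), x=6 (|e|=1), x=8 (|e|=4), x=13 (|e|=2) → 5

5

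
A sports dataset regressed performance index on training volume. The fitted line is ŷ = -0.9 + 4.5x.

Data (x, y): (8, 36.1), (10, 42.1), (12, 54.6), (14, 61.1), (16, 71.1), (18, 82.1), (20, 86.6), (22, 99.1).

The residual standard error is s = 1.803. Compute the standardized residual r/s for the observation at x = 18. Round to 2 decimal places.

1.11

ŷ = -0.9 + 4.5·18 = 80.1
r = 82.1 − 80.1 = 2
r/s = 2 / 1.803 = 1.11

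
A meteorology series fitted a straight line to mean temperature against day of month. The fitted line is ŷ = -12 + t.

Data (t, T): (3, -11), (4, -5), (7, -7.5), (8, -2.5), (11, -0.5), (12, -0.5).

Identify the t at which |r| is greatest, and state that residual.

t=3: ŷ = -12 + 3 = -9; r = -11 − (-9) = -2
t=4: ŷ = -12 + 4 = -8; r = -5 − (-8) = 3
t=7: ŷ = -12 + 7 = -5; r = -7.5 − (-5) = -2.5
t=8: ŷ = -12 + 8 = -4; r = -2.5 − (-4) = 1.5
t=11: ŷ = -12 + 11 = -1; r = -0.5 − (-1) = 0.5
t=12: ŷ = -12 + 12 = 0; r = -0.5 − 0 = -0.5
Largest |r| is 3 at t = 4, residual 3.

t = 4, r = 3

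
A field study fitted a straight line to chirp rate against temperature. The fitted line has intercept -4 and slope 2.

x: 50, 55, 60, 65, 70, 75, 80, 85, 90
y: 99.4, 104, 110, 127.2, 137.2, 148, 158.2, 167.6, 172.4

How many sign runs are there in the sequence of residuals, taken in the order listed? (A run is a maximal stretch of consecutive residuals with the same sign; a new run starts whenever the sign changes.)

4 runs

x=50: ŷ = -4 + 2·50 = 96; r = 99.4 − 96 = 3.4
x=55: ŷ = -4 + 2·55 = 106; r = 104 − 106 = -2
x=60: ŷ = -4 + 2·60 = 116; r = 110 − 116 = -6
x=65: ŷ = -4 + 2·65 = 126; r = 127.2 − 126 = 1.2
x=70: ŷ = -4 + 2·70 = 136; r = 137.2 − 136 = 1.2
x=75: ŷ = -4 + 2·75 = 146; r = 148 − 146 = 2
x=80: ŷ = -4 + 2·80 = 156; r = 158.2 − 156 = 2.2
x=85: ŷ = -4 + 2·85 = 166; r = 167.6 − 166 = 1.6
x=90: ŷ = -4 + 2·90 = 176; r = 172.4 − 176 = -3.6
Signs: + − − + + + + + −
Runs: +×1, −×2, +×5, −×1 → 4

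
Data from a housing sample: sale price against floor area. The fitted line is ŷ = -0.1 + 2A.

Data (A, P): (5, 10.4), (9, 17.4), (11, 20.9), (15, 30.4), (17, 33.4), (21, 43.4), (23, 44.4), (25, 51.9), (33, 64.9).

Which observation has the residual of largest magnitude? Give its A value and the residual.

A=5: ŷ = -0.1 + 2·5 = 9.9; r = 10.4 − 9.9 = 0.5
A=9: ŷ = -0.1 + 2·9 = 17.9; r = 17.4 − 17.9 = -0.5
A=11: ŷ = -0.1 + 2·11 = 21.9; r = 20.9 − 21.9 = -1
A=15: ŷ = -0.1 + 2·15 = 29.9; r = 30.4 − 29.9 = 0.5
A=17: ŷ = -0.1 + 2·17 = 33.9; r = 33.4 − 33.9 = -0.5
A=21: ŷ = -0.1 + 2·21 = 41.9; r = 43.4 − 41.9 = 1.5
A=23: ŷ = -0.1 + 2·23 = 45.9; r = 44.4 − 45.9 = -1.5
A=25: ŷ = -0.1 + 2·25 = 49.9; r = 51.9 − 49.9 = 2
A=33: ŷ = -0.1 + 2·33 = 65.9; r = 64.9 − 65.9 = -1
Largest |r| is 2 at A = 25, residual 2.

A = 25, r = 2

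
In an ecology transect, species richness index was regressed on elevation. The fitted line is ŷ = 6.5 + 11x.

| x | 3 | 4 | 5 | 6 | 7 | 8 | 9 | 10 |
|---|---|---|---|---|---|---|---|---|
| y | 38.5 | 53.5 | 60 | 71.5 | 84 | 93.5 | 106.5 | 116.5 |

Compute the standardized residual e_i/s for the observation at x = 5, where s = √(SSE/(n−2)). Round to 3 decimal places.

-0.933

x=3: ŷ = 6.5 + 11·3 = 39.5; e = 38.5 − 39.5 = -1
x=4: ŷ = 6.5 + 11·4 = 50.5; e = 53.5 − 50.5 = 3
x=5: ŷ = 6.5 + 11·5 = 61.5; e = 60 − 61.5 = -1.5
x=6: ŷ = 6.5 + 11·6 = 72.5; e = 71.5 − 72.5 = -1
x=7: ŷ = 6.5 + 11·7 = 83.5; e = 84 − 83.5 = 0.5
x=8: ŷ = 6.5 + 11·8 = 94.5; e = 93.5 − 94.5 = -1
x=9: ŷ = 6.5 + 11·9 = 105.5; e = 106.5 − 105.5 = 1
x=10: ŷ = 6.5 + 11·10 = 116.5; e = 116.5 − 116.5 = 0
SSE = 1 + 9 + 2.25 + 1 + 0.25 + 1 + 1 + 0 = 15.5
s = √(15.5/6) = 1.60728
e/s = -1.5 / 1.60728 = -0.933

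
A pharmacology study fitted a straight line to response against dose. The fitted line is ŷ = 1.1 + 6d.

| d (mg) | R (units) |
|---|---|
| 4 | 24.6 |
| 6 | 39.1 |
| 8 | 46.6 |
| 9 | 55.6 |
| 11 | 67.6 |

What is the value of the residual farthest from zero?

d=4: ŷ = 1.1 + 6·4 = 25.1; e = 24.6 − 25.1 = -0.5
d=6: ŷ = 1.1 + 6·6 = 37.1; e = 39.1 − 37.1 = 2
d=8: ŷ = 1.1 + 6·8 = 49.1; e = 46.6 − 49.1 = -2.5
d=9: ŷ = 1.1 + 6·9 = 55.1; e = 55.6 − 55.1 = 0.5
d=11: ŷ = 1.1 + 6·11 = 67.1; e = 67.6 − 67.1 = 0.5
Largest |e| is 2.5 at d = 8, residual -2.5.

e = -2.5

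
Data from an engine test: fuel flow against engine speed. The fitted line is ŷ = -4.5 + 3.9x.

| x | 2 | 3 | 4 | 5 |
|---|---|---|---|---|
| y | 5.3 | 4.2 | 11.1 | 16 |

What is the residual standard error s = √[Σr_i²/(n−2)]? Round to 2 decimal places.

x=2: ŷ = -4.5 + 3.9·2 = 3.3; r = 5.3 − 3.3 = 2
x=3: ŷ = -4.5 + 3.9·3 = 7.2; r = 4.2 − 7.2 = -3
x=4: ŷ = -4.5 + 3.9·4 = 11.1; r = 11.1 − 11.1 = 0
x=5: ŷ = -4.5 + 3.9·5 = 15; r = 16 − 15 = 1
SSE = 4 + 9 + 0 + 1 = 14
s = √(14/2) = √7 ≈ 2.65

s = 2.65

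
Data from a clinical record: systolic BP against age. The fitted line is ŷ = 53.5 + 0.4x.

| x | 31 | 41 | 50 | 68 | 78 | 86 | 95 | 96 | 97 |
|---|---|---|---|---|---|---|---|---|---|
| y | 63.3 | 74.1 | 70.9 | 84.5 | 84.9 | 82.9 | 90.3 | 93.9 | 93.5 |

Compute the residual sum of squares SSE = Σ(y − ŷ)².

x=31: ŷ = 53.5 + 0.4·31 = 65.9; e = 63.3 − 65.9 = -2.6
x=41: ŷ = 53.5 + 0.4·41 = 69.9; e = 74.1 − 69.9 = 4.2
x=50: ŷ = 53.5 + 0.4·50 = 73.5; e = 70.9 − 73.5 = -2.6
x=68: ŷ = 53.5 + 0.4·68 = 80.7; e = 84.5 − 80.7 = 3.8
x=78: ŷ = 53.5 + 0.4·78 = 84.7; e = 84.9 − 84.7 = 0.2
x=86: ŷ = 53.5 + 0.4·86 = 87.9; e = 82.9 − 87.9 = -5
x=95: ŷ = 53.5 + 0.4·95 = 91.5; e = 90.3 − 91.5 = -1.2
x=96: ŷ = 53.5 + 0.4·96 = 91.9; e = 93.9 − 91.9 = 2
x=97: ŷ = 53.5 + 0.4·97 = 92.3; e = 93.5 − 92.3 = 1.2
SSE = 6.76 + 17.64 + 6.76 + 14.44 + 0.04 + 25 + 1.44 + 4 + 1.44 = 77.52

SSE = 77.52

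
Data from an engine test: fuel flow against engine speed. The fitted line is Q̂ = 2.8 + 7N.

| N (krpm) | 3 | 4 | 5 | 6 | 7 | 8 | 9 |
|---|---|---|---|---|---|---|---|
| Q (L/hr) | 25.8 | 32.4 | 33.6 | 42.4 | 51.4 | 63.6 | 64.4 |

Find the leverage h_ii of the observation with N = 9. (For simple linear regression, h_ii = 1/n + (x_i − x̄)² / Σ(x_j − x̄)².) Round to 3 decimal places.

h = 0.464

N̄ = (3 + 4 + 5 + 6 + 7 + 8 + 9)/7 = 6
Σ(N − N̄)² = 9 + 4 + 1 + 0 + 1 + 4 + 9 = 28
h = 1/7 + (3)²/28 = 0.142857 + 0.321429 = 0.464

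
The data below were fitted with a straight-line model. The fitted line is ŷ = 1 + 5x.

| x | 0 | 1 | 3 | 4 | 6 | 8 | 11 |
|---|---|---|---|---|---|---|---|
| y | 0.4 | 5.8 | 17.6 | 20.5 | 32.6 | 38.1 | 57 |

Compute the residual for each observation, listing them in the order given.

x=0: ŷ = 1 + 5·0 = 1; e = 0.4 − 1 = -0.6
x=1: ŷ = 1 + 5·1 = 6; e = 5.8 − 6 = -0.2
x=3: ŷ = 1 + 5·3 = 16; e = 17.6 − 16 = 1.6
x=4: ŷ = 1 + 5·4 = 21; e = 20.5 − 21 = -0.5
x=6: ŷ = 1 + 5·6 = 31; e = 32.6 − 31 = 1.6
x=8: ŷ = 1 + 5·8 = 41; e = 38.1 − 41 = -2.9
x=11: ŷ = 1 + 5·11 = 56; e = 57 − 56 = 1

-0.6, -0.2, 1.6, -0.5, 1.6, -2.9, 1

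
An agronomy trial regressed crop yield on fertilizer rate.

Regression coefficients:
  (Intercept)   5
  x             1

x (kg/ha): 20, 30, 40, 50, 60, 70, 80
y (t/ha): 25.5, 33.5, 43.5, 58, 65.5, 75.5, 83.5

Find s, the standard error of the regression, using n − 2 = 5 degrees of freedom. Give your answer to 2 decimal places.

s = 1.82

x=20: ŷ = 5 + 20 = 25; e = 25.5 − 25 = 0.5
x=30: ŷ = 5 + 30 = 35; e = 33.5 − 35 = -1.5
x=40: ŷ = 5 + 40 = 45; e = 43.5 − 45 = -1.5
x=50: ŷ = 5 + 50 = 55; e = 58 − 55 = 3
x=60: ŷ = 5 + 60 = 65; e = 65.5 − 65 = 0.5
x=70: ŷ = 5 + 70 = 75; e = 75.5 − 75 = 0.5
x=80: ŷ = 5 + 80 = 85; e = 83.5 − 85 = -1.5
SSE = 0.25 + 2.25 + 2.25 + 9 + 0.25 + 0.25 + 2.25 = 16.5
s = √(16.5/5) = √3.3 ≈ 1.82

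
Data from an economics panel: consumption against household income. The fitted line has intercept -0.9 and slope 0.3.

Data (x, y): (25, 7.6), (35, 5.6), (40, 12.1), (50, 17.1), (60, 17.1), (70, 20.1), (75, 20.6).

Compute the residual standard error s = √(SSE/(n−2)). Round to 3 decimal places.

x=25: ŷ = -0.9 + 0.3·25 = 6.6; r = 7.6 − 6.6 = 1
x=35: ŷ = -0.9 + 0.3·35 = 9.6; r = 5.6 − 9.6 = -4
x=40: ŷ = -0.9 + 0.3·40 = 11.1; r = 12.1 − 11.1 = 1
x=50: ŷ = -0.9 + 0.3·50 = 14.1; r = 17.1 − 14.1 = 3
x=60: ŷ = -0.9 + 0.3·60 = 17.1; r = 17.1 − 17.1 = 0
x=70: ŷ = -0.9 + 0.3·70 = 20.1; r = 20.1 − 20.1 = 0
x=75: ŷ = -0.9 + 0.3·75 = 21.6; r = 20.6 − 21.6 = -1
SSE = 1 + 16 + 1 + 9 + 0 + 0 + 1 = 28
s = √(28/5) = √5.6 ≈ 2.366

s = 2.366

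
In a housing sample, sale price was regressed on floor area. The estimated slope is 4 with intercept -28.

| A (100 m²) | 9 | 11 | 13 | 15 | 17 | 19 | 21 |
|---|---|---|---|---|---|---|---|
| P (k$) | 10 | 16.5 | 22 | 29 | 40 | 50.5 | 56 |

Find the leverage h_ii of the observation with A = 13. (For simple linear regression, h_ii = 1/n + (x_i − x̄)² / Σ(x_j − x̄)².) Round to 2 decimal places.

h = 0.18

Ā = (9 + 11 + 13 + 15 + 17 + 19 + 21)/7 = 15
Σ(A − Ā)² = 36 + 16 + 4 + 0 + 4 + 16 + 36 = 112
h = 1/7 + (-2)²/112 = 0.142857 + 0.0357143 = 0.18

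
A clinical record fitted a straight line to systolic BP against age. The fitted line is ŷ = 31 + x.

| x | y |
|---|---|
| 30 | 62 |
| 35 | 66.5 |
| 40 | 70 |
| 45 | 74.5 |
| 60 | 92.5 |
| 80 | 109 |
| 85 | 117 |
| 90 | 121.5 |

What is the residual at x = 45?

e = -1.5

ŷ = 31 + 45 = 76
e = 74.5 − 76 = -1.5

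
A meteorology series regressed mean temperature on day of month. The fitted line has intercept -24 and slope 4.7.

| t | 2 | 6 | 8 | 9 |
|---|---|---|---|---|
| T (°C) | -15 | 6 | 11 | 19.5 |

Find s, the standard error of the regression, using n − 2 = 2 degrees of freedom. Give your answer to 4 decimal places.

t=2: T̂ = -24 + 4.7·2 = -14.6; r = -15 − (-14.6) = -0.4
t=6: T̂ = -24 + 4.7·6 = 4.2; r = 6 − 4.2 = 1.8
t=8: T̂ = -24 + 4.7·8 = 13.6; r = 11 − 13.6 = -2.6
t=9: T̂ = -24 + 4.7·9 = 18.3; r = 19.5 − 18.3 = 1.2
SSE = 0.16 + 3.24 + 6.76 + 1.44 = 11.6
s = √(11.6/2) = √5.8 ≈ 2.4083

s = 2.4083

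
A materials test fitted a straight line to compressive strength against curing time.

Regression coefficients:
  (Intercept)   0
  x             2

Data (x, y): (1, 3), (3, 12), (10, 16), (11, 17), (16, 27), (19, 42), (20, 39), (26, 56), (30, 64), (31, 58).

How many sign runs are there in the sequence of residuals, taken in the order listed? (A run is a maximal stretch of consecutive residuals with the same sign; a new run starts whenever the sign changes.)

6 runs

x=1: ŷ = 2·1 = 2; r = 3 − 2 = 1
x=3: ŷ = 2·3 = 6; r = 12 − 6 = 6
x=10: ŷ = 2·10 = 20; r = 16 − 20 = -4
x=11: ŷ = 2·11 = 22; r = 17 − 22 = -5
x=16: ŷ = 2·16 = 32; r = 27 − 32 = -5
x=19: ŷ = 2·19 = 38; r = 42 − 38 = 4
x=20: ŷ = 2·20 = 40; r = 39 − 40 = -1
x=26: ŷ = 2·26 = 52; r = 56 − 52 = 4
x=30: ŷ = 2·30 = 60; r = 64 − 60 = 4
x=31: ŷ = 2·31 = 62; r = 58 − 62 = -4
Signs: + + − − − + − + + −
Runs: +×2, −×3, +×1, −×1, +×2, −×1 → 6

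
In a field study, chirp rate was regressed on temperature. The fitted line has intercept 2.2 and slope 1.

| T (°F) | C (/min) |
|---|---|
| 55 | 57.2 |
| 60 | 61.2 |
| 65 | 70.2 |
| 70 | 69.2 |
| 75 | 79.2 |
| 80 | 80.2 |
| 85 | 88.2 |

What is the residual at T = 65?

Ĉ = 2.2 + 65 = 67.2
r = 70.2 − 67.2 = 3

r = 3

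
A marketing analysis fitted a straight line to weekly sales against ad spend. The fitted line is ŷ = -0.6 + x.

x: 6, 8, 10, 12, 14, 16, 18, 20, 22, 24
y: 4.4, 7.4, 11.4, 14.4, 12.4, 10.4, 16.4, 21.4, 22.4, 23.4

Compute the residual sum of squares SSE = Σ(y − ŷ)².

x=6: ŷ = -0.6 + 6 = 5.4; e = 4.4 − 5.4 = -1
x=8: ŷ = -0.6 + 8 = 7.4; e = 7.4 − 7.4 = 0
x=10: ŷ = -0.6 + 10 = 9.4; e = 11.4 − 9.4 = 2
x=12: ŷ = -0.6 + 12 = 11.4; e = 14.4 − 11.4 = 3
x=14: ŷ = -0.6 + 14 = 13.4; e = 12.4 − 13.4 = -1
x=16: ŷ = -0.6 + 16 = 15.4; e = 10.4 − 15.4 = -5
x=18: ŷ = -0.6 + 18 = 17.4; e = 16.4 − 17.4 = -1
x=20: ŷ = -0.6 + 20 = 19.4; e = 21.4 − 19.4 = 2
x=22: ŷ = -0.6 + 22 = 21.4; e = 22.4 − 21.4 = 1
x=24: ŷ = -0.6 + 24 = 23.4; e = 23.4 − 23.4 = 0
SSE = 1 + 0 + 4 + 9 + 1 + 25 + 1 + 4 + 1 + 0 = 46

SSE = 46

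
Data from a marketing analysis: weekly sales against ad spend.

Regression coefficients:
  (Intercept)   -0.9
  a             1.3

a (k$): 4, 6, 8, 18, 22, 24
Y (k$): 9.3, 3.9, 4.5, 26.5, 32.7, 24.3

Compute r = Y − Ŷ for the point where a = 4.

r = 5

Ŷ = -0.9 + 1.3·4 = 4.3
r = 9.3 − 4.3 = 5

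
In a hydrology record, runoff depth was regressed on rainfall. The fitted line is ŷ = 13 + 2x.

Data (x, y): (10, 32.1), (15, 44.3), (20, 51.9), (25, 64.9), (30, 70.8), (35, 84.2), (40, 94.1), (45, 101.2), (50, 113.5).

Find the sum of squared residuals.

x=10: ŷ = 13 + 2·10 = 33; e = 32.1 − 33 = -0.9
x=15: ŷ = 13 + 2·15 = 43; e = 44.3 − 43 = 1.3
x=20: ŷ = 13 + 2·20 = 53; e = 51.9 − 53 = -1.1
x=25: ŷ = 13 + 2·25 = 63; e = 64.9 − 63 = 1.9
x=30: ŷ = 13 + 2·30 = 73; e = 70.8 − 73 = -2.2
x=35: ŷ = 13 + 2·35 = 83; e = 84.2 − 83 = 1.2
x=40: ŷ = 13 + 2·40 = 93; e = 94.1 − 93 = 1.1
x=45: ŷ = 13 + 2·45 = 103; e = 101.2 − 103 = -1.8
x=50: ŷ = 13 + 2·50 = 113; e = 113.5 − 113 = 0.5
SSE = 0.81 + 1.69 + 1.21 + 3.61 + 4.84 + 1.44 + 1.21 + 3.24 + 0.25 = 18.3

SSE = 18.3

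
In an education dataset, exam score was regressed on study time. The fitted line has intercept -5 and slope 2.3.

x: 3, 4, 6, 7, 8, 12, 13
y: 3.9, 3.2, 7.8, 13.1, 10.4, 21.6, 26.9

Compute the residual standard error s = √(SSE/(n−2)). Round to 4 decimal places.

s = 2.1909

x=3: ŷ = -5 + 2.3·3 = 1.9; r = 3.9 − 1.9 = 2
x=4: ŷ = -5 + 2.3·4 = 4.2; r = 3.2 − 4.2 = -1
x=6: ŷ = -5 + 2.3·6 = 8.8; r = 7.8 − 8.8 = -1
x=7: ŷ = -5 + 2.3·7 = 11.1; r = 13.1 − 11.1 = 2
x=8: ŷ = -5 + 2.3·8 = 13.4; r = 10.4 − 13.4 = -3
x=12: ŷ = -5 + 2.3·12 = 22.6; r = 21.6 − 22.6 = -1
x=13: ŷ = -5 + 2.3·13 = 24.9; r = 26.9 − 24.9 = 2
SSE = 4 + 1 + 1 + 4 + 9 + 1 + 4 = 24
s = √(24/5) = √4.8 ≈ 2.1909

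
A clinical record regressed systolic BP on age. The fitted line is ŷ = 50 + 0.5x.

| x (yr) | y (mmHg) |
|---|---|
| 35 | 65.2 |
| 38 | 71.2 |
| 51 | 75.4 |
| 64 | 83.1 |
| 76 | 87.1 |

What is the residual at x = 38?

r = 2.2

ŷ = 50 + 0.5·38 = 69
r = 71.2 − 69 = 2.2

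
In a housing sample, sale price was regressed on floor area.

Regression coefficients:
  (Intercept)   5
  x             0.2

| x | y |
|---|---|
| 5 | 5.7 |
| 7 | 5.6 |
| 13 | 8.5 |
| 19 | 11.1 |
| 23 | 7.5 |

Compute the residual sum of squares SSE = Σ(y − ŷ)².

x=5: ŷ = 5 + 0.2·5 = 6; e = 5.7 − 6 = -0.3
x=7: ŷ = 5 + 0.2·7 = 6.4; e = 5.6 − 6.4 = -0.8
x=13: ŷ = 5 + 0.2·13 = 7.6; e = 8.5 − 7.6 = 0.9
x=19: ŷ = 5 + 0.2·19 = 8.8; e = 11.1 − 8.8 = 2.3
x=23: ŷ = 5 + 0.2·23 = 9.6; e = 7.5 − 9.6 = -2.1
SSE = 0.09 + 0.64 + 0.81 + 5.29 + 4.41 = 11.24

SSE = 11.24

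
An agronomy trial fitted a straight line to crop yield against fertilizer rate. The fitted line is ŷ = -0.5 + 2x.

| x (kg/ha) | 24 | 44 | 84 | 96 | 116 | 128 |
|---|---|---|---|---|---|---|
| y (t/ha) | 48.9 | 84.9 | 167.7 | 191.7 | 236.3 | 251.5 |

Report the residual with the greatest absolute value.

r = 4.8

x=24: ŷ = -0.5 + 2·24 = 47.5; r = 48.9 − 47.5 = 1.4
x=44: ŷ = -0.5 + 2·44 = 87.5; r = 84.9 − 87.5 = -2.6
x=84: ŷ = -0.5 + 2·84 = 167.5; r = 167.7 − 167.5 = 0.2
x=96: ŷ = -0.5 + 2·96 = 191.5; r = 191.7 − 191.5 = 0.2
x=116: ŷ = -0.5 + 2·116 = 231.5; r = 236.3 − 231.5 = 4.8
x=128: ŷ = -0.5 + 2·128 = 255.5; r = 251.5 − 255.5 = -4
Largest |r| is 4.8 at x = 116, residual 4.8.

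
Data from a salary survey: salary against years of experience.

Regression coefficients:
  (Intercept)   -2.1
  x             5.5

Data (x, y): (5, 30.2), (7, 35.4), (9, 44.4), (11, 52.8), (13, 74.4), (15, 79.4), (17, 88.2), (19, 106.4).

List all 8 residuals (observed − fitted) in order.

4.8, -1, -3, -5.6, 5, -1, -3.2, 4

x=5: ŷ = -2.1 + 5.5·5 = 25.4; r = 30.2 − 25.4 = 4.8
x=7: ŷ = -2.1 + 5.5·7 = 36.4; r = 35.4 − 36.4 = -1
x=9: ŷ = -2.1 + 5.5·9 = 47.4; r = 44.4 − 47.4 = -3
x=11: ŷ = -2.1 + 5.5·11 = 58.4; r = 52.8 − 58.4 = -5.6
x=13: ŷ = -2.1 + 5.5·13 = 69.4; r = 74.4 − 69.4 = 5
x=15: ŷ = -2.1 + 5.5·15 = 80.4; r = 79.4 − 80.4 = -1
x=17: ŷ = -2.1 + 5.5·17 = 91.4; r = 88.2 − 91.4 = -3.2
x=19: ŷ = -2.1 + 5.5·19 = 102.4; r = 106.4 − 102.4 = 4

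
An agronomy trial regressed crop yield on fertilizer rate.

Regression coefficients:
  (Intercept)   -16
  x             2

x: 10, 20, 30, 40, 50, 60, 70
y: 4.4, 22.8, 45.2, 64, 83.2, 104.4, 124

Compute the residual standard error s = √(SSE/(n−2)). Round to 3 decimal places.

s = 0.876

x=10: ŷ = -16 + 2·10 = 4; r = 4.4 − 4 = 0.4
x=20: ŷ = -16 + 2·20 = 24; r = 22.8 − 24 = -1.2
x=30: ŷ = -16 + 2·30 = 44; r = 45.2 − 44 = 1.2
x=40: ŷ = -16 + 2·40 = 64; r = 64 − 64 = 0
x=50: ŷ = -16 + 2·50 = 84; r = 83.2 − 84 = -0.8
x=60: ŷ = -16 + 2·60 = 104; r = 104.4 − 104 = 0.4
x=70: ŷ = -16 + 2·70 = 124; r = 124 − 124 = 0
SSE = 0.16 + 1.44 + 1.44 + 0 + 0.64 + 0.16 + 0 = 3.84
s = √(3.84/5) = √0.768 ≈ 0.876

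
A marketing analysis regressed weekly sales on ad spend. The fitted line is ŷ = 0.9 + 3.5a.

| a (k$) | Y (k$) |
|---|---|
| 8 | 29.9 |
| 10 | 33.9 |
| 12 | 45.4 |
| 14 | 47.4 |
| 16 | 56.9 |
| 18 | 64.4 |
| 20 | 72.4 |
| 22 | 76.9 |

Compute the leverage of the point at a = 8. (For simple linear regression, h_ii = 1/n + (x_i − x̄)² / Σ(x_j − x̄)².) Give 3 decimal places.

ā = (8 + 10 + 12 + 14 + 16 + 18 + 20 + 22)/8 = 15
Σ(a − ā)² = 49 + 25 + 9 + 1 + 1 + 9 + 25 + 49 = 168
h = 1/8 + (-7)²/168 = 0.125 + 0.291667 = 0.417

h = 0.417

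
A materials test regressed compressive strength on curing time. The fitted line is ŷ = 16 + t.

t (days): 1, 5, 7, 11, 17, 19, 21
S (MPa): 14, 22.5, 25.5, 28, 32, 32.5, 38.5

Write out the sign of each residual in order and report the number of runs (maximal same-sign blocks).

4 runs

t=1: ŷ = 16 + 1 = 17; e = 14 − 17 = -3
t=5: ŷ = 16 + 5 = 21; e = 22.5 − 21 = 1.5
t=7: ŷ = 16 + 7 = 23; e = 25.5 − 23 = 2.5
t=11: ŷ = 16 + 11 = 27; e = 28 − 27 = 1
t=17: ŷ = 16 + 17 = 33; e = 32 − 33 = -1
t=19: ŷ = 16 + 19 = 35; e = 32.5 − 35 = -2.5
t=21: ŷ = 16 + 21 = 37; e = 38.5 − 37 = 1.5
Signs: − + + + − − +
Runs: −×1, +×3, −×2, +×1 → 4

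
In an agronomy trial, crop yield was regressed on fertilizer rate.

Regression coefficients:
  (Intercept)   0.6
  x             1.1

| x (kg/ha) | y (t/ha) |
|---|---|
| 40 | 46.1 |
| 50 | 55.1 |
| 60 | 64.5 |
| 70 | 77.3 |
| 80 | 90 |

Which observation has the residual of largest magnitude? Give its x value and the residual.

x = 60, e = -2.1

x=40: ŷ = 0.6 + 1.1·40 = 44.6; e = 46.1 − 44.6 = 1.5
x=50: ŷ = 0.6 + 1.1·50 = 55.6; e = 55.1 − 55.6 = -0.5
x=60: ŷ = 0.6 + 1.1·60 = 66.6; e = 64.5 − 66.6 = -2.1
x=70: ŷ = 0.6 + 1.1·70 = 77.6; e = 77.3 − 77.6 = -0.3
x=80: ŷ = 0.6 + 1.1·80 = 88.6; e = 90 − 88.6 = 1.4
Largest |e| is 2.1 at x = 60, residual -2.1.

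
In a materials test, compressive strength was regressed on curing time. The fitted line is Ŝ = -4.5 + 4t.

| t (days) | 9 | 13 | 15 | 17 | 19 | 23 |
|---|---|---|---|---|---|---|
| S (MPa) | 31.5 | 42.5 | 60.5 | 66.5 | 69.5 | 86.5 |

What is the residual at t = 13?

Ŝ = -4.5 + 4·13 = 47.5
r = 42.5 − 47.5 = -5

r = -5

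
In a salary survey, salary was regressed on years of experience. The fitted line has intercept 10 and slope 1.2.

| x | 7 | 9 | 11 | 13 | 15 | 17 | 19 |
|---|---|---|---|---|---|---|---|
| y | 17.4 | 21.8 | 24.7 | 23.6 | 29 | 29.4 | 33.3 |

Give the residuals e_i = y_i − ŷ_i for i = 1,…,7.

x=7: ŷ = 10 + 1.2·7 = 18.4; e = 17.4 − 18.4 = -1
x=9: ŷ = 10 + 1.2·9 = 20.8; e = 21.8 − 20.8 = 1
x=11: ŷ = 10 + 1.2·11 = 23.2; e = 24.7 − 23.2 = 1.5
x=13: ŷ = 10 + 1.2·13 = 25.6; e = 23.6 − 25.6 = -2
x=15: ŷ = 10 + 1.2·15 = 28; e = 29 − 28 = 1
x=17: ŷ = 10 + 1.2·17 = 30.4; e = 29.4 − 30.4 = -1
x=19: ŷ = 10 + 1.2·19 = 32.8; e = 33.3 − 32.8 = 0.5

-1, 1, 1.5, -2, 1, -1, 0.5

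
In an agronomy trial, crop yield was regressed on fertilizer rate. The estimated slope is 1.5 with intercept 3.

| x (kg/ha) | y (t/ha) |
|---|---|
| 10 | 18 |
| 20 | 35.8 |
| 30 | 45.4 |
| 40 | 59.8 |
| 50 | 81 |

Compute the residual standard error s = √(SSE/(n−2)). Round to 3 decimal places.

x=10: ŷ = 3 + 1.5·10 = 18; e = 18 − 18 = 0
x=20: ŷ = 3 + 1.5·20 = 33; e = 35.8 − 33 = 2.8
x=30: ŷ = 3 + 1.5·30 = 48; e = 45.4 − 48 = -2.6
x=40: ŷ = 3 + 1.5·40 = 63; e = 59.8 − 63 = -3.2
x=50: ŷ = 3 + 1.5·50 = 78; e = 81 − 78 = 3
SSE = 0 + 7.84 + 6.76 + 10.24 + 9 = 33.84
s = √(33.84/3) = √11.28 ≈ 3.359

s = 3.359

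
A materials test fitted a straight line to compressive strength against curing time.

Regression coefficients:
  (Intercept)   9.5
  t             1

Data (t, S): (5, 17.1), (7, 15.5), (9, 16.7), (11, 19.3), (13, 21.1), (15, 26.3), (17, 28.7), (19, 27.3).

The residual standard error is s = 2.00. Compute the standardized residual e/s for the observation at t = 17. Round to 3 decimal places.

1.100

ŷ = 9.5 + 17 = 26.5
e = 28.7 − 26.5 = 2.2
e/s = 2.2 / 2.00 = 1.100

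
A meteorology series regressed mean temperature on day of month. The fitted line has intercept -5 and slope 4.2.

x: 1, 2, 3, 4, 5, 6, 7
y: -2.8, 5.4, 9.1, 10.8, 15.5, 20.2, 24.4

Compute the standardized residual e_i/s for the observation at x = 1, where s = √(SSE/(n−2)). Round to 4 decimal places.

-1.3188

x=1: ŷ = -5 + 4.2·1 = -0.8; e = -2.8 − (-0.8) = -2
x=2: ŷ = -5 + 4.2·2 = 3.4; e = 5.4 − 3.4 = 2
x=3: ŷ = -5 + 4.2·3 = 7.6; e = 9.1 − 7.6 = 1.5
x=4: ŷ = -5 + 4.2·4 = 11.8; e = 10.8 − 11.8 = -1
x=5: ŷ = -5 + 4.2·5 = 16; e = 15.5 − 16 = -0.5
x=6: ŷ = -5 + 4.2·6 = 20.2; e = 20.2 − 20.2 = 0
x=7: ŷ = -5 + 4.2·7 = 24.4; e = 24.4 − 24.4 = 0
SSE = 4 + 4 + 2.25 + 1 + 0.25 + 0 + 0 = 11.5
s = √(11.5/5) = 1.51658
e/s = -2 / 1.51658 = -1.3188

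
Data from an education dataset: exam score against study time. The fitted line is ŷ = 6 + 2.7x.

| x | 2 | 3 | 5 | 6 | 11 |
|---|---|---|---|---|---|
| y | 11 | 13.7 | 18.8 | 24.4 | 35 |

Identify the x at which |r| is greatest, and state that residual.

x=2: ŷ = 6 + 2.7·2 = 11.4; r = 11 − 11.4 = -0.4
x=3: ŷ = 6 + 2.7·3 = 14.1; r = 13.7 − 14.1 = -0.4
x=5: ŷ = 6 + 2.7·5 = 19.5; r = 18.8 − 19.5 = -0.7
x=6: ŷ = 6 + 2.7·6 = 22.2; r = 24.4 − 22.2 = 2.2
x=11: ŷ = 6 + 2.7·11 = 35.7; r = 35 − 35.7 = -0.7
Largest |r| is 2.2 at x = 6, residual 2.2.

x = 6, r = 2.2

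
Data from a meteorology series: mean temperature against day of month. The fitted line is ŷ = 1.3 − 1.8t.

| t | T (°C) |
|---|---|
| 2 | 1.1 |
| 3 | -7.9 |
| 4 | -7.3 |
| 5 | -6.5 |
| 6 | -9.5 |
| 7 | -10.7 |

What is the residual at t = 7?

ŷ = 1.3 − 1.8·7 = -11.3
e = -10.7 − (-11.3) = 0.6

e = 0.6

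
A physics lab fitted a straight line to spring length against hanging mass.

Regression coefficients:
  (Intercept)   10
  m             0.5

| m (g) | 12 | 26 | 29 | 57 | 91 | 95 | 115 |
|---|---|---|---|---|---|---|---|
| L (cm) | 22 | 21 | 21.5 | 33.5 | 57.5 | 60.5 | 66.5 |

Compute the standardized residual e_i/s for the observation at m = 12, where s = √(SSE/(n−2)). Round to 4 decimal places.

1.4302

m=12: L̂ = 10 + 0.5·12 = 16; e = 22 − 16 = 6
m=26: L̂ = 10 + 0.5·26 = 23; e = 21 − 23 = -2
m=29: L̂ = 10 + 0.5·29 = 24.5; e = 21.5 − 24.5 = -3
m=57: L̂ = 10 + 0.5·57 = 38.5; e = 33.5 − 38.5 = -5
m=91: L̂ = 10 + 0.5·91 = 55.5; e = 57.5 − 55.5 = 2
m=95: L̂ = 10 + 0.5·95 = 57.5; e = 60.5 − 57.5 = 3
m=115: L̂ = 10 + 0.5·115 = 67.5; e = 66.5 − 67.5 = -1
SSE = 36 + 4 + 9 + 25 + 4 + 9 + 1 = 88
s = √(88/5) = 4.19524
e/s = 6 / 4.19524 = 1.4302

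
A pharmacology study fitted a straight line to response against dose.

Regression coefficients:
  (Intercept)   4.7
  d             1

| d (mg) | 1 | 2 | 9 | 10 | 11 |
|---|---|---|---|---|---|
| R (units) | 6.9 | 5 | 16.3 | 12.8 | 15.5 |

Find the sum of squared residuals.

SSE = 14.74

d=1: R̂ = 4.7 + 1 = 5.7; e = 6.9 − 5.7 = 1.2
d=2: R̂ = 4.7 + 2 = 6.7; e = 5 − 6.7 = -1.7
d=9: R̂ = 4.7 + 9 = 13.7; e = 16.3 − 13.7 = 2.6
d=10: R̂ = 4.7 + 10 = 14.7; e = 12.8 − 14.7 = -1.9
d=11: R̂ = 4.7 + 11 = 15.7; e = 15.5 − 15.7 = -0.2
SSE = 1.44 + 2.89 + 6.76 + 3.61 + 0.04 = 14.74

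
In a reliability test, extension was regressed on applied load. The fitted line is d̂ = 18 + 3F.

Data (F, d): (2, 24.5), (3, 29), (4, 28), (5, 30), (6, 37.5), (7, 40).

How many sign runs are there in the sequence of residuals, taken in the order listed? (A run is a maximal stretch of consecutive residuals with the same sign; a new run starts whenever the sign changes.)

3 runs

F=2: d̂ = 18 + 3·2 = 24; e = 24.5 − 24 = 0.5
F=3: d̂ = 18 + 3·3 = 27; e = 29 − 27 = 2
F=4: d̂ = 18 + 3·4 = 30; e = 28 − 30 = -2
F=5: d̂ = 18 + 3·5 = 33; e = 30 − 33 = -3
F=6: d̂ = 18 + 3·6 = 36; e = 37.5 − 36 = 1.5
F=7: d̂ = 18 + 3·7 = 39; e = 40 − 39 = 1
Signs: + + − − + +
Runs: +×2, −×2, +×2 → 3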